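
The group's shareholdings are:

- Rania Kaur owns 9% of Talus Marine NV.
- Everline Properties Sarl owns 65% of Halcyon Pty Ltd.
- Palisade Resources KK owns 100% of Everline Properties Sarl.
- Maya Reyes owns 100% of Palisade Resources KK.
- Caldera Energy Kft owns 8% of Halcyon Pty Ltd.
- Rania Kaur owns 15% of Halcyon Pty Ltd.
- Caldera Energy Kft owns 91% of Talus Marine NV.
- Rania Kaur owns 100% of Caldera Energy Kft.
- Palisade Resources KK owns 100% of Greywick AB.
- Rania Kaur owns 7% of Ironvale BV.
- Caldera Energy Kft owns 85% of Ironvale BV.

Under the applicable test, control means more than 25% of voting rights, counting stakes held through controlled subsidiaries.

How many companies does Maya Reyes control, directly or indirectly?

4

Maya holds 100% of Palisade, so Maya controls Palisade.
Palisade holds 100% of Everline, so Maya controls Everline.
Everline holds 65% of Halcyon, so Maya controls Halcyon.
Palisade holds 100% of Greywick, so Maya controls Greywick.
No other company's threshold is met.
Maya controls 4 companies.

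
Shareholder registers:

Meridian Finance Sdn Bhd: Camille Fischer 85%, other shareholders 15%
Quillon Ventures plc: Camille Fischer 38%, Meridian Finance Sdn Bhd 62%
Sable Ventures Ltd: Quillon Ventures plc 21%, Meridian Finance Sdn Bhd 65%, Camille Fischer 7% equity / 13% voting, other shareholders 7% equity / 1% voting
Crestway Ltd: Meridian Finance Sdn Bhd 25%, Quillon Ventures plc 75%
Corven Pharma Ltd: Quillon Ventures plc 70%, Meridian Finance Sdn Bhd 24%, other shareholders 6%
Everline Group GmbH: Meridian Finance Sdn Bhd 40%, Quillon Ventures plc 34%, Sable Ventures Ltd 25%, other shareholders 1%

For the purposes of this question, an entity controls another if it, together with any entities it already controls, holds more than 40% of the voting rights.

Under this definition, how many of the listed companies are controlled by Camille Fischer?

Camille holds 85% of Meridian, so Camille controls Meridian.
Camille and Meridian together hold 38% + 62% = 100% of Quillon, so Camille controls Quillon.
Quillon and Meridian and Camille together hold 21% + 65% + 13% = 99% of Sable, so Camille controls Sable.
Meridian and Quillon together hold 25% + 75% = 100% of Crestway, so Camille controls Crestway.
Quillon and Meridian together hold 70% + 24% = 94% of Corven, so Camille controls Corven.
Meridian and Quillon and Sable together hold 40% + 34% + 25% = 99% of Everline, so Camille controls Everline.
Camille controls 6 companies.

6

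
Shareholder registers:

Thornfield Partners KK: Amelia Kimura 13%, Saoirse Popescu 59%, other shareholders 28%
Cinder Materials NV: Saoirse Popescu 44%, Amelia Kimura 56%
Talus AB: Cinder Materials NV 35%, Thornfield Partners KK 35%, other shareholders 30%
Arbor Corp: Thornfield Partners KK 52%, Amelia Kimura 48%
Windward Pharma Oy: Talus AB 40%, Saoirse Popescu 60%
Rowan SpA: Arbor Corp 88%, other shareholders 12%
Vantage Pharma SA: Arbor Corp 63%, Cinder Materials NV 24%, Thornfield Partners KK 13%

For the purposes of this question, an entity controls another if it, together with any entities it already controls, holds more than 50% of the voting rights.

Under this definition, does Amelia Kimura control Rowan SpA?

Amelia holds 56% of Cinder, so Amelia controls Cinder.
Neither Amelia nor any entity Amelia controls holds any voting interest in Rowan.
So Amelia does not control Rowan.

No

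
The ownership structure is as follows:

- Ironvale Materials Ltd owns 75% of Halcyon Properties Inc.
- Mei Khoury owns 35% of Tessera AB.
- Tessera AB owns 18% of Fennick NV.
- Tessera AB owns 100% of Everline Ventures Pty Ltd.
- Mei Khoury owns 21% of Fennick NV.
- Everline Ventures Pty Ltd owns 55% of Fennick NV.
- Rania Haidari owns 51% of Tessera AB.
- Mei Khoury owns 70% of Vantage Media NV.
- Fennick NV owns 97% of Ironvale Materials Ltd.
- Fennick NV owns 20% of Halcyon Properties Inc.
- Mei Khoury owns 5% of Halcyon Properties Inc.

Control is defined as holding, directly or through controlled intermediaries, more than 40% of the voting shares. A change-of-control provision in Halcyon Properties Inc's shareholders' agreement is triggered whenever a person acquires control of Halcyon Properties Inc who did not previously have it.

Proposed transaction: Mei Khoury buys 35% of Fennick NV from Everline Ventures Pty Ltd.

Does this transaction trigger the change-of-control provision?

The purchase adds only to Mei's holdings (Everline's stake shrinks), so Mei is the only person who could newly come to control Halcyon.
Mei holds 70% of Vantage, so Mei controls Vantage.
In Halcyon, Mei's side holds only 5%, not > 40%.
So before the transaction, Mei does not control Halcyon.
After the purchase, Mei's direct stake in Fennick rises to 21% + 35% = 56%, and Everline's stake falls to 20%.
Mei holds 56% of Fennick, so Mei controls Fennick.
Fennick holds 97% of Ironvale, so Mei controls Ironvale.
Mei and Fennick and Ironvale together hold 5% + 20% + 75% = 100% of Halcyon, so Mei controls Halcyon.
Mei did not control Halcyon before and does after, so the clause is triggered.

Yes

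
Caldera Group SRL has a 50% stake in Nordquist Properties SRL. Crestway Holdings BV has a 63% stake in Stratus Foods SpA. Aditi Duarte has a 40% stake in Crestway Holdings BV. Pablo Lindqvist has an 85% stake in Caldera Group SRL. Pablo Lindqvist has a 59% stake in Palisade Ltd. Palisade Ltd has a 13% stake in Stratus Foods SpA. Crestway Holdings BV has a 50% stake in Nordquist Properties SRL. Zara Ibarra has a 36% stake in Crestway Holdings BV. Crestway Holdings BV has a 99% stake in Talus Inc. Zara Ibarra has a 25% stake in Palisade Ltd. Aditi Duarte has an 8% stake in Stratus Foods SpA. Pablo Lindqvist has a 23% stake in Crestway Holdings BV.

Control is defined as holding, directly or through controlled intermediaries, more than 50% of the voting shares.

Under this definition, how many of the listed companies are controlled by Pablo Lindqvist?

Pablo holds 59% of Palisade, so Pablo controls Palisade.
Pablo holds 85% of Caldera, so Pablo controls Caldera.
No other company's threshold is met.
Pablo controls 2 companies.

2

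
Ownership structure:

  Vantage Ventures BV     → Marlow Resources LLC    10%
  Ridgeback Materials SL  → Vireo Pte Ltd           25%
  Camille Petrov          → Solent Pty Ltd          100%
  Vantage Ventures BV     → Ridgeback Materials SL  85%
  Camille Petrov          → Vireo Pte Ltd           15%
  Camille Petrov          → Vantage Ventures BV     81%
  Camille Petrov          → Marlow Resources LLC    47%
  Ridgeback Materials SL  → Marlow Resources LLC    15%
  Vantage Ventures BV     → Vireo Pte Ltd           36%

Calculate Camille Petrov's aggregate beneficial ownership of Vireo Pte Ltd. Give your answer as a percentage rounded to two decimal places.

61.37%

Camille reaches Vireo along 3 paths.
Direct stake: 15% = 15%.
Via Vantage → Ridgeback: 81% × 85% × 25% = 17.2125%.
Via Vantage: 81% × 36% = 29.16%.
Total: 15% + 17.2125% + 29.16% = 61.3725%.
Rounded: 61.37%.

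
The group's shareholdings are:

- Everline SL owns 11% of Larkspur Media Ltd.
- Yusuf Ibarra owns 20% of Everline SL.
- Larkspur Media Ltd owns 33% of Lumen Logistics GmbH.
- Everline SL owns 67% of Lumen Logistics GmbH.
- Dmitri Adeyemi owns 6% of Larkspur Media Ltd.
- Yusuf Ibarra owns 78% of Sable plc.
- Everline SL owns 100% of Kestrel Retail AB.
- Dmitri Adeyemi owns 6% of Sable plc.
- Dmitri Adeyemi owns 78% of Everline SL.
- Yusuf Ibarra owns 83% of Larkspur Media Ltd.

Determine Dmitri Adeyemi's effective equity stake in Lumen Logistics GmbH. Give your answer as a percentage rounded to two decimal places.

Dmitri reaches Lumen along 3 paths.
Via Everline: 78% × 67% = 52.26%.
Via Larkspur: 6% × 33% = 1.98%.
Via Everline → Larkspur: 78% × 11% × 33% = 2.8314%.
Total: 52.26% + 1.98% + 2.8314% = 57.0714%.
Rounded: 57.07%.

57.07%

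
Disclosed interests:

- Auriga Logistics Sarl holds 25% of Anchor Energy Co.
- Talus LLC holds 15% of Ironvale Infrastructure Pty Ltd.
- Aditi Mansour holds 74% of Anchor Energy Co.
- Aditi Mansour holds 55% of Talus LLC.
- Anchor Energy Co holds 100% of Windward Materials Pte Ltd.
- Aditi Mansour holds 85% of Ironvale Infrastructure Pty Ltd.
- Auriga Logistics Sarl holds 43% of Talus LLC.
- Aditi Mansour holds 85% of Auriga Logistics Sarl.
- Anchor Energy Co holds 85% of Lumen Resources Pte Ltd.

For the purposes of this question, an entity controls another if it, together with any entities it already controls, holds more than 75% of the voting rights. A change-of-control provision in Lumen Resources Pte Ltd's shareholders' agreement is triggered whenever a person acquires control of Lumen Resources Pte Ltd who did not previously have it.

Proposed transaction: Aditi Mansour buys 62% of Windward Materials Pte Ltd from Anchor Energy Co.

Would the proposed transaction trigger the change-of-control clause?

No

The purchase adds only to Aditi's holdings (Anchor's stake shrinks), so Aditi is the only person who could newly come to control Lumen.
Aditi holds 85% of Auriga, so Aditi controls Auriga.
Aditi and Auriga together hold 74% + 25% = 99% of Anchor, so Aditi controls Anchor.
Anchor holds 85% of Lumen, so Aditi controls Lumen.
So Aditi already controls Lumen before the transaction.
After the purchase, Aditi holds 62% of Windward directly, and Anchor's stake falls to 38%.
Aditi controlled Lumen already, so this is not a new person acquiring control; every other person's position is unchanged or reduced.
No new person acquires control, so the clause is not triggered.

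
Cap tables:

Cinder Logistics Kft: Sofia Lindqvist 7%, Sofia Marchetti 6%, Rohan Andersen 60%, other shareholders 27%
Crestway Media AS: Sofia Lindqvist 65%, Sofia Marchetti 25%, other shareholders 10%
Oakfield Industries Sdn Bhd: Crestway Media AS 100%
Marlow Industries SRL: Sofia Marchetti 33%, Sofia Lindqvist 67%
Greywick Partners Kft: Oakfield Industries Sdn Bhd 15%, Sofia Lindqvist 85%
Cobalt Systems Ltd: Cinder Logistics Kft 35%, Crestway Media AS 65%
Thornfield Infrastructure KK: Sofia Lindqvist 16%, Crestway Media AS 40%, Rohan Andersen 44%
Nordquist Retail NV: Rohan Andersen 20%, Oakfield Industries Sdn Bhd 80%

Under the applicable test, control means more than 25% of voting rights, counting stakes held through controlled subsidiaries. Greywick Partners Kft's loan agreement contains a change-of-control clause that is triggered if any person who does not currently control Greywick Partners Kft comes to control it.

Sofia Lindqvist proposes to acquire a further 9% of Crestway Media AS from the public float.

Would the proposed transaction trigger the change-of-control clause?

No

The purchase changes only Sofia Lindqvist's holdings, so Sofia Lindqvist is the only person who could newly come to control Greywick.
Sofia Lindqvist holds 65% of Crestway, so Sofia Lindqvist controls Crestway.
Crestway holds 100% of Oakfield, so Sofia Lindqvist controls Oakfield.
Oakfield and Sofia Lindqvist together hold 15% + 85% = 100% of Greywick, so Sofia Lindqvist controls Greywick.
So Sofia Lindqvist already controls Greywick before the transaction.
After the purchase, Sofia Lindqvist's direct stake in Crestway rises to 65% + 9% = 74%.
Sofia Lindqvist controlled Greywick already, so this is not a new person acquiring control; every other person's position is unchanged or reduced.
No new person acquires control, so the clause is not triggered.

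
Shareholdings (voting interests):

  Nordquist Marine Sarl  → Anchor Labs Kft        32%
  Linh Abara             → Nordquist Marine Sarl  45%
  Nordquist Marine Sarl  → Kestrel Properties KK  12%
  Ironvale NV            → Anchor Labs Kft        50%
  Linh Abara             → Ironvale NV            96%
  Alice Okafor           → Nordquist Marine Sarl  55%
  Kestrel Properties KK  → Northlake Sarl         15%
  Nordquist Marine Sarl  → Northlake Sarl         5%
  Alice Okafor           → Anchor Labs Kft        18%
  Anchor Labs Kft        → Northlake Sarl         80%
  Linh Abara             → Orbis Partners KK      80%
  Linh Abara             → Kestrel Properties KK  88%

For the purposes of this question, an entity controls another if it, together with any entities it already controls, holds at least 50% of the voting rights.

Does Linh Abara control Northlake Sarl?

Linh holds 88% of Kestrel, so Linh controls Kestrel.
Linh holds 96% of Ironvale, so Linh controls Ironvale.
Ironvale holds 50% of Anchor, so Linh controls Anchor.
Anchor and Kestrel together hold 80% + 15% = 95% of Northlake, so Linh controls Northlake.

Yes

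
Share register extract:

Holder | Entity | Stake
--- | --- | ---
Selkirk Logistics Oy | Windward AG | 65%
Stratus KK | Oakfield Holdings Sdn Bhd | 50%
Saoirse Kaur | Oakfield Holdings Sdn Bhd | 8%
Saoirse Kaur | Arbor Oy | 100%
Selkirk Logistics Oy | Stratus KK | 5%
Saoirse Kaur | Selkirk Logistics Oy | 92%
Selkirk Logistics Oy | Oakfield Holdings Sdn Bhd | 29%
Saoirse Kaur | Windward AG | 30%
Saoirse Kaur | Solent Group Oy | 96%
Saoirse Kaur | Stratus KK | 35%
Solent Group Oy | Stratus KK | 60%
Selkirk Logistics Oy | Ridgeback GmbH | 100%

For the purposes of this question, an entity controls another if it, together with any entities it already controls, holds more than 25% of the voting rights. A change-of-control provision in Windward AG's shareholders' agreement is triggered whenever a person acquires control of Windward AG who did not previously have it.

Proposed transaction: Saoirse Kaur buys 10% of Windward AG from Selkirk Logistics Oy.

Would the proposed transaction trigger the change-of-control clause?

No

The purchase adds only to Saoirse's holdings (Selkirk's stake shrinks), so Saoirse is the only person who could newly come to control Windward.
Saoirse holds 92% of Selkirk, so Saoirse controls Selkirk.
Selkirk and Saoirse together hold 65% + 30% = 95% of Windward, so Saoirse controls Windward.
So Saoirse already controls Windward before the transaction.
After the purchase, Saoirse's direct stake in Windward rises to 30% + 10% = 40%, and Selkirk's stake falls to 55%.
Saoirse controlled Windward already, so this is not a new person acquiring control; every other person's position is unchanged or reduced.
No new person acquires control, so the clause is not triggered.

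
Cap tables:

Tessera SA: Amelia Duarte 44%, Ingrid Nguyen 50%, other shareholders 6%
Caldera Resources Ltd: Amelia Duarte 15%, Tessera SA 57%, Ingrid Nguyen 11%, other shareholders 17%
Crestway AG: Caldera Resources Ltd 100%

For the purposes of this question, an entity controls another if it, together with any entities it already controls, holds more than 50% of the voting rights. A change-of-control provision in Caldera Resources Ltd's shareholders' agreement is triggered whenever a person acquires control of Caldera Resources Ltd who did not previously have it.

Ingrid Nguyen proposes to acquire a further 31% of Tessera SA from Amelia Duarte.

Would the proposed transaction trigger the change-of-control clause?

The purchase adds only to Ingrid's holdings (Amelia's stake shrinks), so Ingrid is the only person who could newly come to control Caldera.
Ingrid's largest direct stake is 50% in Tessera, which does not meet the threshold, so Ingrid controls no company.
In Caldera, Ingrid's side holds only 11%, not > 50%.
So before the transaction, Ingrid does not control Caldera.
After the purchase, Ingrid's direct stake in Tessera rises to 50% + 31% = 81%, and Amelia's stake falls to 13%.
Ingrid holds 81% of Tessera, so Ingrid controls Tessera.
Tessera and Ingrid together hold 57% + 11% = 68% of Caldera, so Ingrid controls Caldera.
Ingrid did not control Caldera before and does after, so the clause is triggered.

Yes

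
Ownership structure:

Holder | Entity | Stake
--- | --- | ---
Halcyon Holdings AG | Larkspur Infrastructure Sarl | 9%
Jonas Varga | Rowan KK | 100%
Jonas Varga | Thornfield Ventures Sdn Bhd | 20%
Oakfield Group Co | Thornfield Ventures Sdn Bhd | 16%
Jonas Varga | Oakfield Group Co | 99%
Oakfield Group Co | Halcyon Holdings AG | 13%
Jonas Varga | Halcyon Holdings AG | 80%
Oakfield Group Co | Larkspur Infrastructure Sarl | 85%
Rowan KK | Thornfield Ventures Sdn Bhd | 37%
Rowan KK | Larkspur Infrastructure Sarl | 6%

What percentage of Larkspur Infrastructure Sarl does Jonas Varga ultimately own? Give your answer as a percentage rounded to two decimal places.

Jonas reaches Larkspur along 4 paths.
Via Oakfield: 99% × 85% = 84.15%.
Via Halcyon: 80% × 9% = 7.2%.
Via Oakfield → Halcyon: 99% × 13% × 9% = 1.1583%.
Via Rowan: 100% × 6% = 6%.
Total: 84.15% + 7.2% + 1.1583% + 6% = 98.5083%.
Rounded: 98.51%.

98.51%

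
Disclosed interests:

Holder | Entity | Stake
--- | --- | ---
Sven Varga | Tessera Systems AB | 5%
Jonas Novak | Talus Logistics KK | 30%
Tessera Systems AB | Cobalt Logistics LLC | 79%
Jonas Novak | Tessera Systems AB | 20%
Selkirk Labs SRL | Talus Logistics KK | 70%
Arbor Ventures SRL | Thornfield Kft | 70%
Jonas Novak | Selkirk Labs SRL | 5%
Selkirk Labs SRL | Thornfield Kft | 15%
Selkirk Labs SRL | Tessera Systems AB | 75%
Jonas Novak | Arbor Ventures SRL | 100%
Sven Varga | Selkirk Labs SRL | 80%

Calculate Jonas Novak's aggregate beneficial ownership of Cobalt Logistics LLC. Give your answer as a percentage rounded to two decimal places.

18.76%

Jonas reaches Cobalt along 2 paths.
Via Selkirk → Tessera: 5% × 75% × 79% = 2.9625%.
Via Tessera: 20% × 79% = 15.8%.
Total: 2.9625% + 15.8% = 18.7625%.
Rounded: 18.76%.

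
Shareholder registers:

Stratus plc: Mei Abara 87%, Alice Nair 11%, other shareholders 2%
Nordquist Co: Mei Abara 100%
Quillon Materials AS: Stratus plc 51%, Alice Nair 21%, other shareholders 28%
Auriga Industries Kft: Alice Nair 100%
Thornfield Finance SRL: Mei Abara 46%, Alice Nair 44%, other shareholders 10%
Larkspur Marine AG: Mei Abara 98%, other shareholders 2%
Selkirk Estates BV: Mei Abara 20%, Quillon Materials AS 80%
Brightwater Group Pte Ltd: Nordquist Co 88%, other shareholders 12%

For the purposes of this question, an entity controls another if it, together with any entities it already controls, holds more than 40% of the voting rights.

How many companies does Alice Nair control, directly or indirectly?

Alice holds 100% of Auriga, so Alice controls Auriga.
Alice holds 44% of Thornfield, so Alice controls Thornfield.
No other company's threshold is met.
Alice controls 2 companies.

2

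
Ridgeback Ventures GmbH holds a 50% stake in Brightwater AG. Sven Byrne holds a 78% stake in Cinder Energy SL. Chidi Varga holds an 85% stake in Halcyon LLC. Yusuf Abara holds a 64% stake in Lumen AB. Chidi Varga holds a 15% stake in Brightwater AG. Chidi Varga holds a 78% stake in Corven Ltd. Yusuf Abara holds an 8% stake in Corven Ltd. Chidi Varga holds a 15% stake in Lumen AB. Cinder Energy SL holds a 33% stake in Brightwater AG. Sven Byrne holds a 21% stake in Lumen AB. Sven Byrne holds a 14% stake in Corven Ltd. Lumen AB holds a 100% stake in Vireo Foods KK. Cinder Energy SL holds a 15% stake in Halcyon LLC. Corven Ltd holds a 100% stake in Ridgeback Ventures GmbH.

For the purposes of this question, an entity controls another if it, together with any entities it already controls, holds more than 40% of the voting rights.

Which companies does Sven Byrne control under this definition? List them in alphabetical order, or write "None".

Sven holds 78% of Cinder, so Sven controls Cinder.
No other company's threshold is met.

Cinder Energy SL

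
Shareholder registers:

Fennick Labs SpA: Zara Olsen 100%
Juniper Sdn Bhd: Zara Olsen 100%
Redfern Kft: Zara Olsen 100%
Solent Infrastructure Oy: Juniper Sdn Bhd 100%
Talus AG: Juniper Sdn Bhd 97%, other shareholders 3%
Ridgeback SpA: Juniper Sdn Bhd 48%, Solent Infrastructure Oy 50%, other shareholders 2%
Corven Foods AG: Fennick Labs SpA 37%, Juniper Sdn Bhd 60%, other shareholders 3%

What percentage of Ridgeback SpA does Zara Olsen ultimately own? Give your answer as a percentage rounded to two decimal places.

Zara reaches Ridgeback along 2 paths.
Via Juniper: 100% × 48% = 48%.
Via Juniper → Solent: 100% × 100% × 50% = 50%.
Total: 48% + 50% = 98%.
Rounded: 98.00%.

98.00%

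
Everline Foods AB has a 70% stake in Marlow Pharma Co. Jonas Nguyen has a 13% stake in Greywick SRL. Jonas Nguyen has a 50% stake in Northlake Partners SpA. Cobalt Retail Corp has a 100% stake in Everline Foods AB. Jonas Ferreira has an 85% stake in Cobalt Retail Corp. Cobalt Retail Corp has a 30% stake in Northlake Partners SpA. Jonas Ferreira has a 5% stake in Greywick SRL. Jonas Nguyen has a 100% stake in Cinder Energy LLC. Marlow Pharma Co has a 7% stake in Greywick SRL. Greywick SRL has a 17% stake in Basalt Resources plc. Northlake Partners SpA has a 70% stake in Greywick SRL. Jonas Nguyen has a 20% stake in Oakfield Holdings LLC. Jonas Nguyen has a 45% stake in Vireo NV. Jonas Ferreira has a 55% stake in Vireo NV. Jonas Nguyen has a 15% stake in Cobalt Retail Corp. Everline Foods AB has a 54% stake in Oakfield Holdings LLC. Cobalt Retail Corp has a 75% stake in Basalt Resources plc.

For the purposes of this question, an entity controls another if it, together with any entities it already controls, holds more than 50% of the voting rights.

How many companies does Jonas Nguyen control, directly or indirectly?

Jonas Nguyen holds 100% of Cinder, so Jonas Nguyen controls Cinder.
No other company's threshold is met.
Jonas Nguyen controls 1 company.

1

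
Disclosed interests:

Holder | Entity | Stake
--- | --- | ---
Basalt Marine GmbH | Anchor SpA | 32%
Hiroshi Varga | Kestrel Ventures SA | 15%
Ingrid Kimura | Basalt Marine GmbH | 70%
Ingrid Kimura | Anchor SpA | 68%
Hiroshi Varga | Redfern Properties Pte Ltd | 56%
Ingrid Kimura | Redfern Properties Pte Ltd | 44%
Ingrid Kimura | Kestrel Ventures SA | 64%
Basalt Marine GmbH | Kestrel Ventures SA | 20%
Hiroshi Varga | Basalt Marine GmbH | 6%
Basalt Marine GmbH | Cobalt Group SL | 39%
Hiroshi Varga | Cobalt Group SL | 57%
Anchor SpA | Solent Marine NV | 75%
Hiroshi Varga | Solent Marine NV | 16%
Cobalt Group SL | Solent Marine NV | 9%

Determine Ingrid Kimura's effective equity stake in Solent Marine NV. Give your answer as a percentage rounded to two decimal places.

70.26%

Ingrid reaches Solent along 3 paths.
Via Anchor: 68% × 75% = 51%.
Via Basalt → Anchor: 70% × 32% × 75% = 16.8%.
Via Basalt → Cobalt: 70% × 39% × 9% = 2.457%.
Total: 51% + 16.8% + 2.457% = 70.257%.
Rounded: 70.26%.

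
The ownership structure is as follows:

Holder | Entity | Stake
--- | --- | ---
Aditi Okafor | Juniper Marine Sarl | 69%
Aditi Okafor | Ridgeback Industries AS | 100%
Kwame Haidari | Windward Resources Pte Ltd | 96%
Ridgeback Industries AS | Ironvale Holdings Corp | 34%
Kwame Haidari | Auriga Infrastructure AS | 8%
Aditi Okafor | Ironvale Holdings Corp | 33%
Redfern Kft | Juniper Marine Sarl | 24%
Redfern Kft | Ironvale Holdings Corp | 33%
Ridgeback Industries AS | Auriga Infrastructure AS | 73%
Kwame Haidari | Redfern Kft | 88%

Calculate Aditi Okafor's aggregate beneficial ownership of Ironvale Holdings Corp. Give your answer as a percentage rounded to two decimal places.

67.00%

Aditi reaches Ironvale along 2 paths.
Direct stake: 33% = 33%.
Via Ridgeback: 100% × 34% = 34%.
Total: 33% + 34% = 67%.
Rounded: 67.00%.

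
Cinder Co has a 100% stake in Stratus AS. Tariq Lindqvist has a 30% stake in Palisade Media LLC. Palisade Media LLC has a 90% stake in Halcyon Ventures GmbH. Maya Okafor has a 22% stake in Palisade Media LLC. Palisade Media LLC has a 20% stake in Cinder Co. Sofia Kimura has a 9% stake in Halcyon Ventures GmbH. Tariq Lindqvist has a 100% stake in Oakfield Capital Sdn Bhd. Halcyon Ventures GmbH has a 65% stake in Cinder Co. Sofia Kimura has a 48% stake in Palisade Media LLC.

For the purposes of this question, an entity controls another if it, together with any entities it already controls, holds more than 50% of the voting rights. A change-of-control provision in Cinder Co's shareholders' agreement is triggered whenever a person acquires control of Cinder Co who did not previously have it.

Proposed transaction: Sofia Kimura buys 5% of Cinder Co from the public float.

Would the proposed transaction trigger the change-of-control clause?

No

The purchase changes only Sofia's holdings, so Sofia is the only person who could newly come to control Cinder.
Sofia's largest direct stake is 48% in Palisade, which does not meet the threshold, so Sofia controls no company.
Neither Sofia nor any entity Sofia controls holds any voting interest in Cinder.
So before the transaction, Sofia does not control Cinder.
After the purchase, Sofia holds 5% of Cinder directly.
After the transaction, Sofia's side holds 5% of Cinder, not > 50%, so Sofia still does not control Cinder.
No new person acquires control, so the clause is not triggered.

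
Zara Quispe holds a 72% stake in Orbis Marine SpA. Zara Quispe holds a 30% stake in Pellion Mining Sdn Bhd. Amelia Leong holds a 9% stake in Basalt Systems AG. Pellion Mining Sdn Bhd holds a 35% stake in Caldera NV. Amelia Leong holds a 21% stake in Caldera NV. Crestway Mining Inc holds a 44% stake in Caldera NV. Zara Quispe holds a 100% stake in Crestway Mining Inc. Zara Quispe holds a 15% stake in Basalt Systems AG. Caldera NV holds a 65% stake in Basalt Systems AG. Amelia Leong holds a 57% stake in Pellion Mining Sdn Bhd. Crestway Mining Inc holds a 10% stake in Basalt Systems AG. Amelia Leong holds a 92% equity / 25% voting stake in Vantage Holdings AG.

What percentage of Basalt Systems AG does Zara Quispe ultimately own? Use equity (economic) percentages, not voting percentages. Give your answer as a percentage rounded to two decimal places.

60.43%

Zara reaches Basalt along 4 paths.
Direct stake: 15% = 15%.
Via Crestway → Caldera: 100% × 44% × 65% = 28.6%.
Via Pellion → Caldera: 30% × 35% × 65% = 6.825%.
Via Crestway: 100% × 10% = 10%.
Total: 15% + 28.6% + 6.825% + 10% = 60.425%.
Rounded: 60.43%.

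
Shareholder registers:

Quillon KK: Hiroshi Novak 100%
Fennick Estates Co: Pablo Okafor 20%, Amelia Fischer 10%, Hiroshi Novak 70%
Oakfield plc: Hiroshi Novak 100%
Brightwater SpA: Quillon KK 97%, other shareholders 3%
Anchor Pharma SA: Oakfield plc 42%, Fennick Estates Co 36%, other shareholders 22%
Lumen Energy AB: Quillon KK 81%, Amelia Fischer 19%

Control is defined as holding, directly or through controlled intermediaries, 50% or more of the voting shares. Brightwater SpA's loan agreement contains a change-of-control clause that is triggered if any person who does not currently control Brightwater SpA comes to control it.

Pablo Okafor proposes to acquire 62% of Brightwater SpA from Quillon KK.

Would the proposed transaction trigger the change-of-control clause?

Yes

The purchase adds only to Pablo's holdings (Quillon's stake shrinks), so Pablo is the only person who could newly come to control Brightwater.
Pablo's largest direct stake is 20% in Fennick, which does not meet the threshold, so Pablo controls no company.
Neither Pablo nor any entity Pablo controls holds any voting interest in Brightwater.
So before the transaction, Pablo does not control Brightwater.
After the purchase, Pablo holds 62% of Brightwater directly, and Quillon's stake falls to 35%.
Pablo holds 62% of Brightwater, so Pablo controls Brightwater.
Pablo did not control Brightwater before and does after, so the clause is triggered.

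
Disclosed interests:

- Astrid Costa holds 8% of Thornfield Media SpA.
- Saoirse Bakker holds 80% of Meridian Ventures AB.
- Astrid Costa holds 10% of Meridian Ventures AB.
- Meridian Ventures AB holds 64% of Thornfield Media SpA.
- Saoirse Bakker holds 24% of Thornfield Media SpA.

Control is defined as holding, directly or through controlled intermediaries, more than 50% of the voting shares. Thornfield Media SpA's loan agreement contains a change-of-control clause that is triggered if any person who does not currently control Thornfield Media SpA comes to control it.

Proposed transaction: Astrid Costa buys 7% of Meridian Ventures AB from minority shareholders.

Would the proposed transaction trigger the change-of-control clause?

The purchase changes only Astrid's holdings, so Astrid is the only person who could newly come to control Thornfield.
Astrid's largest direct stake is 10% in Meridian, which does not meet the threshold, so Astrid controls no company.
In Thornfield, Astrid's side holds only 8%, not > 50%.
So before the transaction, Astrid does not control Thornfield.
After the purchase, Astrid's direct stake in Meridian rises to 10% + 7% = 17%.
Astrid's side now holds 17% of Meridian, not > 50%, so Astrid still does not control Meridian.
After the transaction, Astrid's side holds 8% of Thornfield, not > 50%, so Astrid still does not control Thornfield.
No new person acquires control, so the clause is not triggered.

No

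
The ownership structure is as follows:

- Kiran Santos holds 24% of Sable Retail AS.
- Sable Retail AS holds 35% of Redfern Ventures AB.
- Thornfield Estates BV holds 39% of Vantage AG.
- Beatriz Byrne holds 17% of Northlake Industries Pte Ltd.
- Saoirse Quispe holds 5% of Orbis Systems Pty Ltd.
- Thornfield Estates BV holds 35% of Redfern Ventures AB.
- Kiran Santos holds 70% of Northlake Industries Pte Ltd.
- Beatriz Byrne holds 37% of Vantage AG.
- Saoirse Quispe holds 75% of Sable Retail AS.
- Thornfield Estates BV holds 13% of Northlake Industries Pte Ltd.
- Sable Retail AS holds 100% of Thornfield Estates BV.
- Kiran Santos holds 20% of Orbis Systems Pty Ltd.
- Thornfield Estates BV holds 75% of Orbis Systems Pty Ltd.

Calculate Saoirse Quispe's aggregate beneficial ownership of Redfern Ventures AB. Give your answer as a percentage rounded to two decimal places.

Saoirse reaches Redfern along 2 paths.
Via Sable: 75% × 35% = 26.25%.
Via Sable → Thornfield: 75% × 100% × 35% = 26.25%.
Total: 26.25% + 26.25% = 52.5%.
Rounded: 52.50%.

52.50%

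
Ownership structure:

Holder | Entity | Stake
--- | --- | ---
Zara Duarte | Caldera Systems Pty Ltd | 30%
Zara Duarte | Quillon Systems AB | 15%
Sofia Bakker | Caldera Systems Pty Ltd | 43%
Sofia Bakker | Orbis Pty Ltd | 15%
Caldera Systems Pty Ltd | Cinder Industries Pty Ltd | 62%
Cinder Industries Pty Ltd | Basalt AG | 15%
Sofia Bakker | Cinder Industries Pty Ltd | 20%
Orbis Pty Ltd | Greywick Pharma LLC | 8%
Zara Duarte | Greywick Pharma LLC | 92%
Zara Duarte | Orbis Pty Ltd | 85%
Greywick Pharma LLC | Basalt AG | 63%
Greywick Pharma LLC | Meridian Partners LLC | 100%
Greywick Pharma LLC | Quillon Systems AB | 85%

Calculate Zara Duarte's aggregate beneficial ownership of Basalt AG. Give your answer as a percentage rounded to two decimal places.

Zara reaches Basalt along 3 paths.
Via Greywick: 92% × 63% = 57.96%.
Via Orbis → Greywick: 85% × 8% × 63% = 4.284%.
Via Caldera → Cinder: 30% × 62% × 15% = 2.79%.
Total: 57.96% + 4.284% + 2.79% = 65.034%.
Rounded: 65.03%.

65.03%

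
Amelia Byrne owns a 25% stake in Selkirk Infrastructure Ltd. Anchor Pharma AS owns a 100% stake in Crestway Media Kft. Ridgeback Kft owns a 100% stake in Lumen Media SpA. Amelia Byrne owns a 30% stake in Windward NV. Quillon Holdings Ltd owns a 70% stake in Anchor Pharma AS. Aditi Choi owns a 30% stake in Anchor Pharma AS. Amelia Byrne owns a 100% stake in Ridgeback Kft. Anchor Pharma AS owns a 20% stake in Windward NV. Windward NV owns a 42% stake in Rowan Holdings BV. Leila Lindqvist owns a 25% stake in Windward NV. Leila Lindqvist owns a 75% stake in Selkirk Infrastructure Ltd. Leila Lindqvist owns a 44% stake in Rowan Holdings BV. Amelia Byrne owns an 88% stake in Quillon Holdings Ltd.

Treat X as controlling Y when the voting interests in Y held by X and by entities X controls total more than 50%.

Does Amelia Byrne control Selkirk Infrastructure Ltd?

No

Amelia holds 88% of Quillon, so Amelia controls Quillon.
Amelia holds 100% of Ridgeback, so Amelia controls Ridgeback.
Quillon holds 70% of Anchor, so Amelia controls Anchor.
Ridgeback holds 100% of Lumen, so Amelia controls Lumen.
Anchor holds 100% of Crestway, so Amelia controls Crestway.
In Selkirk, Amelia's side holds only 25%, not > 50%.
So Amelia does not control Selkirk.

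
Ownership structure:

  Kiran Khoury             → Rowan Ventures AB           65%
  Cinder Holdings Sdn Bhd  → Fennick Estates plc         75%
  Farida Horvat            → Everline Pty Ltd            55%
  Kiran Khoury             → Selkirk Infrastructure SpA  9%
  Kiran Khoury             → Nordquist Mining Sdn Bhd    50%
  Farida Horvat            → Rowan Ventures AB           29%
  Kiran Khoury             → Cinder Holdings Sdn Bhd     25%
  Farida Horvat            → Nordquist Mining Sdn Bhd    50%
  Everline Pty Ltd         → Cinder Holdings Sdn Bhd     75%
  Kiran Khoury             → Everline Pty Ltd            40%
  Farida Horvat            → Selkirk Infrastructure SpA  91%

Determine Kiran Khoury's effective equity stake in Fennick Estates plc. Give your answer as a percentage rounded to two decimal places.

41.25%

Kiran reaches Fennick along 2 paths.
Via Cinder: 25% × 75% = 18.75%.
Via Everline → Cinder: 40% × 75% × 75% = 22.5%.
Total: 18.75% + 22.5% = 41.25%.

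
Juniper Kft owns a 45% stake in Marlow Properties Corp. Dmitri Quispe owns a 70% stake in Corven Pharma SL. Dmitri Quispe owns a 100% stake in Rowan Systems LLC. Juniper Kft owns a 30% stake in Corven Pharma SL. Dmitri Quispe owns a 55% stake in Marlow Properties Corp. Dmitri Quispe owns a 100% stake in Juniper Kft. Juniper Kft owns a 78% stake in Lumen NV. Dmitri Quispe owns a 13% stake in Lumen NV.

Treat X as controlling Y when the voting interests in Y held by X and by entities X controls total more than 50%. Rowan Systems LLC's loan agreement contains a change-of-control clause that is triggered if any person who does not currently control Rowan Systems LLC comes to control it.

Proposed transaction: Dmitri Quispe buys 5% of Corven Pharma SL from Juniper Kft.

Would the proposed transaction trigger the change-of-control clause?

No

The purchase adds only to Dmitri's holdings (Juniper's stake shrinks), so Dmitri is the only person who could newly come to control Rowan.
Dmitri holds 100% of Rowan, so Dmitri controls Rowan.
So Dmitri already controls Rowan before the transaction.
After the purchase, Dmitri's direct stake in Corven rises to 70% + 5% = 75%, and Juniper's stake falls to 25%.
Dmitri controlled Rowan already, so this is not a new person acquiring control; every other person's position is unchanged or reduced.
No new person acquires control, so the clause is not triggered.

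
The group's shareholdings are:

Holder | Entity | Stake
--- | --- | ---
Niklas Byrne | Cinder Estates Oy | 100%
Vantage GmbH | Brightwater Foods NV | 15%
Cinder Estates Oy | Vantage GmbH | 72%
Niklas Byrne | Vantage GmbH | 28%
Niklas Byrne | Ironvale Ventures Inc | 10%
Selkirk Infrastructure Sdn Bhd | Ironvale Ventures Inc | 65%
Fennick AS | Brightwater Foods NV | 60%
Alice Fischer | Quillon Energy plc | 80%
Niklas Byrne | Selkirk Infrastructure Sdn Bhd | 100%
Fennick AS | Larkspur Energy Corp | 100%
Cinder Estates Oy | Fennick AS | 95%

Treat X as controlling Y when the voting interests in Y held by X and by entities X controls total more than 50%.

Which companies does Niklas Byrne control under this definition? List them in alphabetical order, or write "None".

Brightwater Foods NV, Cinder Estates Oy, Fennick AS, Ironvale Ventures Inc, Larkspur Energy Corp, Selkirk Infrastructure Sdn Bhd, Vantage GmbH

Niklas holds 100% of Cinder, so Niklas controls Cinder.
Niklas holds 100% of Selkirk, so Niklas controls Selkirk.
Cinder holds 95% of Fennick, so Niklas controls Fennick.
Cinder and Niklas together hold 72% + 28% = 100% of Vantage, so Niklas controls Vantage.
Fennick holds 100% of Larkspur, so Niklas controls Larkspur.
Selkirk and Niklas together hold 65% + 10% = 75% of Ironvale, so Niklas controls Ironvale.
Vantage and Fennick together hold 15% + 60% = 75% of Brightwater, so Niklas controls Brightwater.
No other company's threshold is met.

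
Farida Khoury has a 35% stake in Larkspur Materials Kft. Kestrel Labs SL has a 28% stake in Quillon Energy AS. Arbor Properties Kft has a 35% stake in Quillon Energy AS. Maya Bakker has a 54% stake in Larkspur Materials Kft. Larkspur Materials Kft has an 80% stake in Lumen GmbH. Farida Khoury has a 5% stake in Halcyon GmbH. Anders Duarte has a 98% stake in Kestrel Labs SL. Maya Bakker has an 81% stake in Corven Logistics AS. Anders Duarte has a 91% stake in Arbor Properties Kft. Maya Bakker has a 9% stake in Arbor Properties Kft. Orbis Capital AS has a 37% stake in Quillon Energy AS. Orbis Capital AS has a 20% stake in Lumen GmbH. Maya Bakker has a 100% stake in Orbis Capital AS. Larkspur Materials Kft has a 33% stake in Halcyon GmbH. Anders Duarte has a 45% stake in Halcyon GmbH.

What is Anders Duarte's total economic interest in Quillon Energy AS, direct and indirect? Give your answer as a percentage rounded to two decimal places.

Anders reaches Quillon along 2 paths.
Via Arbor: 91% × 35% = 31.85%.
Via Kestrel: 98% × 28% = 27.44%.
Total: 31.85% + 27.44% = 59.29%.

59.29%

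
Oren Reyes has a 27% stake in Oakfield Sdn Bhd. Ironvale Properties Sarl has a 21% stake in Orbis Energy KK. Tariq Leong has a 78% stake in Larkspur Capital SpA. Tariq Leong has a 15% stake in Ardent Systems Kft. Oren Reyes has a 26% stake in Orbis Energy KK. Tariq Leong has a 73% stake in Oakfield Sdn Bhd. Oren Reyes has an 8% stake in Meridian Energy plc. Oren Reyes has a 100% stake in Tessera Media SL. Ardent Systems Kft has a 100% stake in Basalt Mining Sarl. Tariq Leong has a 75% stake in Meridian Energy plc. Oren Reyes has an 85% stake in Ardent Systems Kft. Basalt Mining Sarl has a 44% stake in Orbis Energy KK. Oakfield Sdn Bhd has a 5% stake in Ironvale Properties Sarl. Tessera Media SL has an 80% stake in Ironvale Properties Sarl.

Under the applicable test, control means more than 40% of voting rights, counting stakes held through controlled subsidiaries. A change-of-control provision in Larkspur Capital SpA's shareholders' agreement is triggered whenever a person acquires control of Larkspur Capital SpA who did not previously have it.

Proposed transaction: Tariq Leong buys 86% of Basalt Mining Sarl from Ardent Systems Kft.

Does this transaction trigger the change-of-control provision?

No

The purchase adds only to Tariq's holdings (Ardent's stake shrinks), so Tariq is the only person who could newly come to control Larkspur.
Tariq holds 78% of Larkspur, so Tariq controls Larkspur.
So Tariq already controls Larkspur before the transaction.
After the purchase, Tariq holds 86% of Basalt directly, and Ardent's stake falls to 14%.
Tariq controlled Larkspur already, so this is not a new person acquiring control; every other person's position is unchanged or reduced.
No new person acquires control, so the clause is not triggered.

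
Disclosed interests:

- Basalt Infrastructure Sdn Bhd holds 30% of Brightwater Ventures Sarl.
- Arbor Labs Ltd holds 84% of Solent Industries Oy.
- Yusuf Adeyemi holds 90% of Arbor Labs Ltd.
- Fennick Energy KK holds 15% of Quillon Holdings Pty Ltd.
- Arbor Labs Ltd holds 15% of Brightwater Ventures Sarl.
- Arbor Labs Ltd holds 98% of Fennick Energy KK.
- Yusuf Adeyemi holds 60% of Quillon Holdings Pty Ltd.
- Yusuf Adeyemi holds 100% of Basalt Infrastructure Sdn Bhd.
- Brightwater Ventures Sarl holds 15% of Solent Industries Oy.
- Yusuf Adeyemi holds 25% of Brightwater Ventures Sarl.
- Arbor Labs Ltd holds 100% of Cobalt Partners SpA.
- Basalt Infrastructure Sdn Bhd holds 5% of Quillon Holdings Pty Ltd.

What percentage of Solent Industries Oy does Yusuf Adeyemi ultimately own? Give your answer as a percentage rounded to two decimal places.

Yusuf reaches Solent along 4 paths.
Via Arbor: 90% × 84% = 75.6%.
Via Basalt → Brightwater: 100% × 30% × 15% = 4.5%.
Via Arbor → Brightwater: 90% × 15% × 15% = 2.025%.
Via Brightwater: 25% × 15% = 3.75%.
Total: 75.6% + 4.5% + 2.025% + 3.75% = 85.875%.
Rounded: 85.88%.

85.88%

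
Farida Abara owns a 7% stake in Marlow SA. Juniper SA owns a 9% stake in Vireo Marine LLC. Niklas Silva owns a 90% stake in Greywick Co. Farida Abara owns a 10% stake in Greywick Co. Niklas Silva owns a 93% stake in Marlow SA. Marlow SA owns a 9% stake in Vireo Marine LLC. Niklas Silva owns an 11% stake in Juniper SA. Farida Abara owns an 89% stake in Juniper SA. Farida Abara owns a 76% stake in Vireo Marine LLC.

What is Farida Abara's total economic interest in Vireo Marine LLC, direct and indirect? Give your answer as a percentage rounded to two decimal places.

Farida reaches Vireo along 3 paths.
Direct stake: 76% = 76%.
Via Juniper: 89% × 9% = 8.01%.
Via Marlow: 7% × 9% = 0.63%.
Total: 76% + 8.01% + 0.63% = 84.64%.

84.64%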